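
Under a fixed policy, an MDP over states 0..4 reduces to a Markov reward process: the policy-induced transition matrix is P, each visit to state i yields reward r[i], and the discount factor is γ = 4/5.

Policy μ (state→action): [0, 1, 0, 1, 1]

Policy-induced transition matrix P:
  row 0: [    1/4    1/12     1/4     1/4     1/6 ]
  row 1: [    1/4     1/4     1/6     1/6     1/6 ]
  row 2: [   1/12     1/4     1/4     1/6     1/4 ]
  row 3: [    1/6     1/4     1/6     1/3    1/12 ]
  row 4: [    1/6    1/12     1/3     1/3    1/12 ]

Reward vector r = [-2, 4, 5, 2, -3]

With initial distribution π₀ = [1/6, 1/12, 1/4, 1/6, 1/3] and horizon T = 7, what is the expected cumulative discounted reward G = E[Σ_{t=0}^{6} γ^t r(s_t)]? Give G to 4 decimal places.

t=0: π = [0.1667, 0.0833, 0.2500, 0.1667, 0.3333], E[r] = 0.5833, γ^t·E[r] = 0.583333, running G = 0.583333
t=1: π = [0.1667, 0.1667, 0.2569, 0.2639, 0.1458], E[r] = 1.7083, γ^t·E[r] = 1.366667, running G = 1.950000
t=2: π = [0.1730, 0.1979, 0.2263, 0.2488, 0.1539], E[r] = 1.6128, γ^t·E[r] = 1.032222, running G = 2.982222
t=3: π = [0.1787, 0.1955, 0.2256, 0.2482, 0.1520], E[r] = 1.5931, γ^t·E[r] = 0.815679, running G = 3.797901
t=4: π = [0.1791, 0.1949, 0.2257, 0.2483, 0.1521], E[r] = 1.5900, γ^t·E[r] = 0.651276, running G = 4.449177
t=5: π = [0.1790, 0.1948, 0.2257, 0.2483, 0.1521], E[r] = 1.5902, γ^t·E[r] = 0.521084, running G = 4.970261
t=6: π = [0.1790, 0.1948, 0.2257, 0.2483, 0.1521], E[r] = 1.5903, γ^t·E[r] = 0.416886, running G = 5.387147

G = 5.3871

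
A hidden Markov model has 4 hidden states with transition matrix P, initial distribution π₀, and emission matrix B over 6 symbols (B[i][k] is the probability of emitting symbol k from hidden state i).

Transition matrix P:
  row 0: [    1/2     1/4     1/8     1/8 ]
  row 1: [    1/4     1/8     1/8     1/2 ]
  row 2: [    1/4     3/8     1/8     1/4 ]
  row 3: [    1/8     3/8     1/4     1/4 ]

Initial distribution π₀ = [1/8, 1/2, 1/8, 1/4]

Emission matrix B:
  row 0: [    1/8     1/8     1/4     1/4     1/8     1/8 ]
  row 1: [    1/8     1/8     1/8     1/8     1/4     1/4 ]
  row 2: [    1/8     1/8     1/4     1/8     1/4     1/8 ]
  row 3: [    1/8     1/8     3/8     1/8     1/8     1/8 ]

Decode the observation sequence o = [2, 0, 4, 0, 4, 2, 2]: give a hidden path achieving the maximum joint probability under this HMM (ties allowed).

path = [1, 3, 1, 3, 1, 3, 3]

t=0: δ = [3.125e-02, 6.250e-02, 3.125e-02, 9.375e-02]  (obs o_0=2)
t=1: δ = [1.953e-03, 4.395e-03, 2.930e-03, 3.906e-03]  ψ = [0, 3, 3, 1]  (obs o_1=0)
t=2: δ = [1.373e-04, 3.662e-04, 2.441e-04, 2.747e-04]  ψ = [1, 3, 3, 1]  (obs o_2=4)
t=3: δ = [1.144e-05, 1.287e-05, 8.583e-06, 2.289e-05]  ψ = [1, 3, 3, 1]  (obs o_3=0)
t=4: δ = [7.153e-07, 2.146e-06, 1.431e-06, 8.047e-07]  ψ = [0, 3, 3, 1]  (obs o_4=4)
t=5: δ = [1.341e-07, 6.706e-08, 6.706e-08, 4.023e-07]  ψ = [1, 2, 1, 1]  (obs o_5=2)
t=6: δ = [1.676e-08, 1.886e-08, 2.515e-08, 3.772e-08]  ψ = [0, 3, 3, 3]  (obs o_6=2)
backtrack: best end state = 3; path = [1, 3, 1, 3, 1, 3, 3]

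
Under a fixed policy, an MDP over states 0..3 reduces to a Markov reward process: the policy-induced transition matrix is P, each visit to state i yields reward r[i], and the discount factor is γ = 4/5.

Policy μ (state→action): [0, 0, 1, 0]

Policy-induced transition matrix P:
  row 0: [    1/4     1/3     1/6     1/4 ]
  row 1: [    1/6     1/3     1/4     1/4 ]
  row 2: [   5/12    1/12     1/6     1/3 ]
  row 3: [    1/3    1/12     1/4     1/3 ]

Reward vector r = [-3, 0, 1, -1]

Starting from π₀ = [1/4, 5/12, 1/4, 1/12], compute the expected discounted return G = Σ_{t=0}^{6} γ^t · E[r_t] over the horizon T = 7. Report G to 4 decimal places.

G = -3.3229

t=0: π = [0.2500, 0.4167, 0.2500, 0.0833], E[r] = -0.5833, γ^t·E[r] = -0.583333, running G = -0.583333
t=1: π = [0.2639, 0.2500, 0.2083, 0.2778], E[r] = -0.8611, γ^t·E[r] = -0.688889, running G = -1.272222
t=2: π = [0.2870, 0.2118, 0.2106, 0.2905], E[r] = -0.9410, γ^t·E[r] = -0.602222, running G = -1.874444
t=3: π = [0.2917, 0.2080, 0.2085, 0.2918], E[r] = -0.9582, γ^t·E[r] = -0.490617, running G = -2.365062
t=4: π = [0.2917, 0.2083, 0.2083, 0.2917], E[r] = -0.9586, γ^t·E[r] = -0.392629, running G = -2.757691
t=5: π = [0.2917, 0.2083, 0.2083, 0.2917], E[r] = -0.9584, γ^t·E[r] = -0.314033, running G = -3.071724
t=6: π = [0.2917, 0.2083, 0.2083, 0.2917], E[r] = -0.9583, γ^t·E[r] = -0.251221, running G = -3.322945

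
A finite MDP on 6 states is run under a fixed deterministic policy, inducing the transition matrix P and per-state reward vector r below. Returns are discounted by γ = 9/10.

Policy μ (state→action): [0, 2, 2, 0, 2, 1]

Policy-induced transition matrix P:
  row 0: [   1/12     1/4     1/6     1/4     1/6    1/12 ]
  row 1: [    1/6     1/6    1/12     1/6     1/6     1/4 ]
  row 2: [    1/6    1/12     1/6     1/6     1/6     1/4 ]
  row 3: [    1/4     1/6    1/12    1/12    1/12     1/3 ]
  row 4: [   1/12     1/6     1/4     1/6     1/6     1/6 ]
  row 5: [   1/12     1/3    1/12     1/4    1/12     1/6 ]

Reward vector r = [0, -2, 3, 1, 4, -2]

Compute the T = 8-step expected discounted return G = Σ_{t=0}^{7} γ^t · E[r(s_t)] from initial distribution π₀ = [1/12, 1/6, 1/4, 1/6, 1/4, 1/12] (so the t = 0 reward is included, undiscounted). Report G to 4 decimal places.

t=0: π = [0.0833, 0.1667, 0.2500, 0.1667, 0.2500, 0.0833], E[r] = 1.4167, γ^t·E[r] = 1.416667, running G = 1.416667
t=1: π = [0.1458, 0.1667, 0.1528, 0.1667, 0.1458, 0.2222], E[r] = 0.4306, γ^t·E[r] = 0.387500, running G = 1.804167
t=2: π = [0.1377, 0.2031, 0.1325, 0.1834, 0.1343, 0.2089], E[r] = 0.2940, γ^t·E[r] = 0.238125, running G = 2.042292
t=3: π = [0.1419, 0.2019, 0.1282, 0.1803, 0.1340, 0.2137], E[r] = 0.2695, γ^t·E[r] = 0.196488, running G = 2.238780
t=4: π = [0.1409, 0.2034, 0.1282, 0.1813, 0.1338, 0.2124], E[r] = 0.2695, γ^t·E[r] = 0.176800, running G = 2.415580
t=5: π = [0.1412, 0.2031, 0.1281, 0.1810, 0.1339, 0.2128], E[r] = 0.2688, γ^t·E[r] = 0.158739, running G = 2.574319
t=6: π = [0.1411, 0.2032, 0.1281, 0.1811, 0.1339, 0.2127], E[r] = 0.2689, γ^t·E[r] = 0.142931, running G = 2.717249
t=7: π = [0.1411, 0.2032, 0.1281, 0.1811, 0.1339, 0.2127], E[r] = 0.2689, γ^t·E[r] = 0.128619, running G = 2.845868

G = 2.8459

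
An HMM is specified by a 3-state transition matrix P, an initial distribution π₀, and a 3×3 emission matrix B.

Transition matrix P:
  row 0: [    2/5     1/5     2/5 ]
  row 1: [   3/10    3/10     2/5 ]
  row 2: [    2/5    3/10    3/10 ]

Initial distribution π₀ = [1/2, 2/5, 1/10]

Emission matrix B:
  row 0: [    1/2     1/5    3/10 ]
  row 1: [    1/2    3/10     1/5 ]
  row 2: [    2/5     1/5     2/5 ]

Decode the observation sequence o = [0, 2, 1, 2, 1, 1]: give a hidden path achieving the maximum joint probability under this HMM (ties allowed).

path = [0, 2, 1, 2, 1, 1]

t=0: δ = [2.500e-01, 2.000e-01, 4.000e-02]  (obs o_0=0)
t=1: δ = [3.000e-02, 1.200e-02, 4.000e-02]  ψ = [0, 1, 0]  (obs o_1=2)
t=2: δ = [3.200e-03, 3.600e-03, 2.400e-03]  ψ = [2, 2, 0]  (obs o_2=1)
t=3: δ = [3.840e-04, 2.160e-04, 5.760e-04]  ψ = [0, 1, 1]  (obs o_3=2)
t=4: δ = [4.608e-05, 5.184e-05, 3.456e-05]  ψ = [2, 2, 2]  (obs o_4=1)
t=5: δ = [3.686e-06, 4.666e-06, 4.147e-06]  ψ = [0, 1, 1]  (obs o_5=1)
backtrack: best end state = 1; path = [0, 2, 1, 2, 1, 1]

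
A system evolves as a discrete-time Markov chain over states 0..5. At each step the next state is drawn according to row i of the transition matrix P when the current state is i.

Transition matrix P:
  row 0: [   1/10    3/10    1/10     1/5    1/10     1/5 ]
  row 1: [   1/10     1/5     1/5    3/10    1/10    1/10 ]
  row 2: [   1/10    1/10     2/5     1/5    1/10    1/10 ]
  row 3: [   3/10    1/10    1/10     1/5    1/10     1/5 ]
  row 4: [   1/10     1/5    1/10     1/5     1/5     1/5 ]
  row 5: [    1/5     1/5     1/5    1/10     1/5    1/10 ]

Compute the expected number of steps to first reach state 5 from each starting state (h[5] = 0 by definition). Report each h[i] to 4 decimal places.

First-step conditioning: h[5] = 0; for i ≠ 5, h[i] = 1 + Σ_k P[i][k]·h[k].
  h[0] = 1 + 1/10·h[0] + 3/10·h[1] + 1/10·h[2] + 1/5·h[3] + 1/10·h[4]
  h[1] = 1 + 1/10·h[0] + 1/5·h[1] + 1/5·h[2] + 3/10·h[3] + 1/10·h[4]
  h[2] = 1 + 1/10·h[0] + 1/10·h[1] + 2/5·h[2] + 1/5·h[3] + 1/10·h[4]
  h[3] = 1 + 3/10·h[0] + 1/10·h[1] + 1/10·h[2] + 1/5·h[3] + 1/10·h[4]
  h[4] = 1 + 1/10·h[0] + 1/5·h[1] + 1/10·h[2] + 1/5·h[3] + 1/5·h[4]
Solving the 5×5 linear system over states ≠ 5 gives exactly h = [18090/2963, 19890/2963, 20160/2963, 17730/2963, 17890/2963, 0] (h[5] = 0 is the target).

h = [6.1053, 6.7128, 6.8039, 5.9838, 6.0378, 0.0000]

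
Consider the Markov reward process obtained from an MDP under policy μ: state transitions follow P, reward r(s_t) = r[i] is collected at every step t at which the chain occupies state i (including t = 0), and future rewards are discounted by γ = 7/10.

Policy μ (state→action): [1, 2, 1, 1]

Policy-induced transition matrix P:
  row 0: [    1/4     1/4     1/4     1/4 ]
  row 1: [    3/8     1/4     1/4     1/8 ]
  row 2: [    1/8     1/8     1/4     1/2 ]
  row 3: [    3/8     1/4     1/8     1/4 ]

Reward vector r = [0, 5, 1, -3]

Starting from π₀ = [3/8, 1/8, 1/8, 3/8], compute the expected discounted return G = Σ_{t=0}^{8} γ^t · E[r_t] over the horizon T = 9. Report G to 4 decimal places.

t=0: π = [0.3750, 0.1250, 0.1250, 0.3750], E[r] = -0.3750, γ^t·E[r] = -0.375000, running G = -0.375000
t=1: π = [0.2969, 0.2344, 0.2031, 0.2656], E[r] = 0.5781, γ^t·E[r] = 0.404688, running G = 0.029688
t=2: π = [0.2871, 0.2246, 0.2168, 0.2715], E[r] = 0.5254, γ^t·E[r] = 0.257441, running G = 0.287129
t=3: π = [0.2849, 0.2229, 0.2161, 0.2761], E[r] = 0.5022, γ^t·E[r] = 0.172254, running G = 0.459383
t=4: π = [0.2854, 0.2230, 0.2155, 0.2762], E[r] = 0.5020, γ^t·E[r] = 0.120526, running G = 0.579909
t=5: π = [0.2855, 0.2231, 0.2155, 0.2760], E[r] = 0.5028, γ^t·E[r] = 0.084508, running G = 0.664416
t=6: π = [0.2854, 0.2231, 0.2155, 0.2760], E[r] = 0.5029, γ^t·E[r] = 0.059161, running G = 0.723578
t=7: π = [0.2854, 0.2231, 0.2155, 0.2760], E[r] = 0.5028, γ^t·E[r] = 0.041411, running G = 0.764989
t=8: π = [0.2854, 0.2231, 0.2155, 0.2760], E[r] = 0.5028, γ^t·E[r] = 0.028987, running G = 0.793976

G = 0.7940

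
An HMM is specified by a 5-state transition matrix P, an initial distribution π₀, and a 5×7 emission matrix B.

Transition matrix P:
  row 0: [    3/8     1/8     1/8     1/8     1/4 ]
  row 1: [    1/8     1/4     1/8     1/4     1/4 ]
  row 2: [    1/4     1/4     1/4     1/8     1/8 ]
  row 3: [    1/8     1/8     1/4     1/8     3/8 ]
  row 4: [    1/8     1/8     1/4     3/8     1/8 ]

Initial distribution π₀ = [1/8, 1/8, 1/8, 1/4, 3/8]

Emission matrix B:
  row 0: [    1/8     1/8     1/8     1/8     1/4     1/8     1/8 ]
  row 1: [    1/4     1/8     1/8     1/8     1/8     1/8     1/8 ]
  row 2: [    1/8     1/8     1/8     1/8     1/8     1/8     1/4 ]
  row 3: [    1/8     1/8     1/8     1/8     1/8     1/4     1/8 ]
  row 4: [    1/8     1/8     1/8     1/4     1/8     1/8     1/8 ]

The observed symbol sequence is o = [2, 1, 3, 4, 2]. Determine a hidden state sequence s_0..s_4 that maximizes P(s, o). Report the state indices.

path = [4, 3, 4, 3, 4]

t=0: δ = [1.562e-02, 1.562e-02, 1.562e-02, 3.125e-02, 4.688e-02]  (obs o_0=2)
t=1: δ = [7.324e-04, 7.324e-04, 1.465e-03, 2.197e-03, 1.465e-03]  ψ = [0, 4, 4, 4, 3]  (obs o_1=1)
t=2: δ = [4.578e-05, 4.578e-05, 6.866e-05, 6.866e-05, 2.060e-04]  ψ = [2, 2, 3, 4, 3]  (obs o_2=3)
t=3: δ = [6.437e-06, 3.219e-06, 6.437e-06, 9.656e-06, 3.219e-06]  ψ = [4, 4, 4, 4, 3]  (obs o_3=4)
t=4: δ = [3.017e-07, 2.012e-07, 3.017e-07, 1.509e-07, 4.526e-07]  ψ = [0, 2, 3, 3, 3]  (obs o_4=2)
backtrack: best end state = 4; path = [4, 3, 4, 3, 4]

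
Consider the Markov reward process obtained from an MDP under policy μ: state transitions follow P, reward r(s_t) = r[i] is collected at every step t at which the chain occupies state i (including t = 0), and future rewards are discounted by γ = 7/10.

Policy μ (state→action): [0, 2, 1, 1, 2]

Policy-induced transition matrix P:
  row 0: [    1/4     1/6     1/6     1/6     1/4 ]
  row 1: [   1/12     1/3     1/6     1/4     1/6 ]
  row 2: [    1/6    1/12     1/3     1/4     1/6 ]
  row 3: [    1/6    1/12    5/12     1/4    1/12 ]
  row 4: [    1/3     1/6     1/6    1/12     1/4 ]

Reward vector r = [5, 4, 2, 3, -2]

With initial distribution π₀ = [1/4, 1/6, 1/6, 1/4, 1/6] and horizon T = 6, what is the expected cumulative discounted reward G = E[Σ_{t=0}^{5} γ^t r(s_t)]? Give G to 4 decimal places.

G = 7.3110

t=0: π = [0.2500, 0.1667, 0.1667, 0.2500, 0.1667], E[r] = 2.6667, γ^t·E[r] = 2.666667, running G = 2.666667
t=1: π = [0.2014, 0.1597, 0.2569, 0.2014, 0.1806], E[r] = 2.4028, γ^t·E[r] = 1.681944, running G = 4.348611
t=2: π = [0.2002, 0.1551, 0.2598, 0.2031, 0.1817], E[r] = 2.3872, γ^t·E[r] = 1.169705, running G = 5.518316
t=3: π = [0.2007, 0.1539, 0.2608, 0.2030, 0.1816], E[r] = 2.3868, γ^t·E[r] = 0.818661, running G = 6.336977
t=4: π = [0.2008, 0.1537, 0.2609, 0.2030, 0.1816], E[r] = 2.3864, γ^t·E[r] = 0.572980, running G = 6.909957
t=5: π = [0.2009, 0.1536, 0.2609, 0.2030, 0.1816], E[r] = 2.3864, γ^t·E[r] = 0.401075, running G = 7.311032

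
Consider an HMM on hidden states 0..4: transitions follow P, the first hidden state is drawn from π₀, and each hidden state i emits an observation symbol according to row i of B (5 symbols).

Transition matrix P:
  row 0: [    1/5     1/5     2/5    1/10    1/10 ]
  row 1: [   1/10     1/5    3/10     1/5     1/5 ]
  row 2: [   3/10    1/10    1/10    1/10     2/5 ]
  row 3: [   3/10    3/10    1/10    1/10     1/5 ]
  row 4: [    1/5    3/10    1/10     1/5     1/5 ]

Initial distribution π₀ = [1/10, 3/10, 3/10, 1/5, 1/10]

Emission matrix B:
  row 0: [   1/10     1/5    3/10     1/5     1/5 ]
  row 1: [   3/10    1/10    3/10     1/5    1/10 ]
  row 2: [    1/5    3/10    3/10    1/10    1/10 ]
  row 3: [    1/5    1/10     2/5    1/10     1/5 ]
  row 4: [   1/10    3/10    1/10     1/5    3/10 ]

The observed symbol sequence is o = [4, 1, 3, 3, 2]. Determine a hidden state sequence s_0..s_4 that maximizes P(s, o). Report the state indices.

t=0: δ = [2.000e-02, 3.000e-02, 3.000e-02, 4.000e-02, 3.000e-02]  (obs o_0=4)
t=1: δ = [2.400e-03, 1.200e-03, 2.700e-03, 6.000e-04, 3.600e-03]  ψ = [3, 3, 1, 1, 2]  (obs o_1=1)
t=2: δ = [1.620e-04, 2.160e-04, 9.600e-05, 7.200e-05, 2.160e-04]  ψ = [2, 4, 0, 4, 2]  (obs o_2=3)
t=3: δ = [8.640e-06, 1.296e-05, 6.480e-06, 4.320e-06, 8.640e-06]  ψ = [4, 4, 0, 1, 1]  (obs o_3=3)
t=4: δ = [5.832e-07, 7.776e-07, 1.166e-06, 1.037e-06, 2.592e-07]  ψ = [2, 1, 1, 1, 1]  (obs o_4=2)
backtrack: best end state = 2; path = [1, 2, 4, 1, 2]

path = [1, 2, 4, 1, 2]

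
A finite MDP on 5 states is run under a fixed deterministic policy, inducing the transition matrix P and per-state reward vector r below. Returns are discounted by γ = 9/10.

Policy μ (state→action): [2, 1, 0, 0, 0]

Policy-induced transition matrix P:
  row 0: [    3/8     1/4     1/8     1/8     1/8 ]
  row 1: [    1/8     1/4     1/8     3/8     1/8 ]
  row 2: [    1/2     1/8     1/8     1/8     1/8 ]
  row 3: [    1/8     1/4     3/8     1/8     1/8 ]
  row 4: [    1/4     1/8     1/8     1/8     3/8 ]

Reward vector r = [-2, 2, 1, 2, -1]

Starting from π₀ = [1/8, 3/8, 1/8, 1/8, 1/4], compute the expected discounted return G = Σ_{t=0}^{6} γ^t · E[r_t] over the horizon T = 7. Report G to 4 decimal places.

t=0: π = [0.1250, 0.3750, 0.1250, 0.1250, 0.2500], E[r] = 0.6250, γ^t·E[r] = 0.625000, running G = 0.625000
t=1: π = [0.2344, 0.2031, 0.1563, 0.2188, 0.1875], E[r] = 0.3438, γ^t·E[r] = 0.309375, running G = 0.934375
t=2: π = [0.2656, 0.2070, 0.1797, 0.1758, 0.1719], E[r] = 0.2422, γ^t·E[r] = 0.196172, running G = 1.130547
t=3: π = [0.2803, 0.2061, 0.1689, 0.1768, 0.1680], E[r] = 0.2061, γ^t·E[r] = 0.150214, running G = 1.280761
t=4: π = [0.2794, 0.2079, 0.1692, 0.1765, 0.1670], E[r] = 0.2122, γ^t·E[r] = 0.139197, running G = 1.419958
t=5: π = [0.2792, 0.2080, 0.1691, 0.1770, 0.1667], E[r] = 0.2139, γ^t·E[r] = 0.126322, running G = 1.546280
t=6: π = [0.2791, 0.2080, 0.1692, 0.1770, 0.1667], E[r] = 0.2145, γ^t·E[r] = 0.113970, running G = 1.660250

G = 1.6603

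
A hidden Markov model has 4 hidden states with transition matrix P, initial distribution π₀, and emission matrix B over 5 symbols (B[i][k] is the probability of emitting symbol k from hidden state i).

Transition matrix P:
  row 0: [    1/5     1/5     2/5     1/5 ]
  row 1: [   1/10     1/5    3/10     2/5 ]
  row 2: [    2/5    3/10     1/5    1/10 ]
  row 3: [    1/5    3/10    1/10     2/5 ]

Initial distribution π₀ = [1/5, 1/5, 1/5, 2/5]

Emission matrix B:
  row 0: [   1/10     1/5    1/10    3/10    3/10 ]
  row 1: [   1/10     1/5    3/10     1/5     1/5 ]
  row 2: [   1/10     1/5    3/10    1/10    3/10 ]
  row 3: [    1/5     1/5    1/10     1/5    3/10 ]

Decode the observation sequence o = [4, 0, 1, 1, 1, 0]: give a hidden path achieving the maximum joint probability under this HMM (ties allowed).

path = [3, 3, 3, 3, 3, 3]

t=0: δ = [6.000e-02, 4.000e-02, 6.000e-02, 1.200e-01]  (obs o_0=4)
t=1: δ = [2.400e-03, 3.600e-03, 2.400e-03, 9.600e-03]  ψ = [2, 3, 0, 3]  (obs o_1=0)
t=2: δ = [3.840e-04, 5.760e-04, 2.160e-04, 7.680e-04]  ψ = [3, 3, 1, 3]  (obs o_2=1)
t=3: δ = [3.072e-05, 4.608e-05, 3.456e-05, 6.144e-05]  ψ = [3, 3, 1, 3]  (obs o_3=1)
t=4: δ = [2.765e-06, 3.686e-06, 2.765e-06, 4.915e-06]  ψ = [2, 3, 1, 3]  (obs o_4=1)
t=5: δ = [1.106e-07, 1.475e-07, 1.106e-07, 3.932e-07]  ψ = [2, 3, 0, 3]  (obs o_5=0)
backtrack: best end state = 3; path = [3, 3, 3, 3, 3, 3]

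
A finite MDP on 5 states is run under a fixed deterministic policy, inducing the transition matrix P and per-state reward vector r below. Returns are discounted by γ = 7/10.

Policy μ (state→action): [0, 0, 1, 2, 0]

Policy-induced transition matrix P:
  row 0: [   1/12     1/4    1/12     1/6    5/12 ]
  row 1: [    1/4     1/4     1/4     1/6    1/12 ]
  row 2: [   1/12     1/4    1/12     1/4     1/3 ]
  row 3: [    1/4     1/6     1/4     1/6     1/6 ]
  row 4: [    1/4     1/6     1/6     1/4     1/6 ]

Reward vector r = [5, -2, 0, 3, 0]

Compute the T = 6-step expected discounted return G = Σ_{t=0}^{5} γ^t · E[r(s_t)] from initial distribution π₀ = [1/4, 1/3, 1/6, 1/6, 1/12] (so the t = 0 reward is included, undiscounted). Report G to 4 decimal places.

G = 3.1791

t=0: π = [0.2500, 0.3333, 0.1667, 0.1667, 0.0833], E[r] = 1.0833, γ^t·E[r] = 1.083333, running G = 1.083333
t=1: π = [0.1806, 0.2292, 0.1736, 0.1875, 0.2292], E[r] = 1.0069, γ^t·E[r] = 0.704861, running G = 1.788194
t=2: π = [0.1910, 0.2153, 0.1719, 0.2002, 0.2216], E[r] = 1.1250, γ^t·E[r] = 0.551250, running G = 2.339444
t=3: π = [0.1895, 0.2148, 0.1711, 0.1995, 0.2251], E[r] = 1.1163, γ^t·E[r] = 0.382898, running G = 2.722342
t=4: π = [0.1899, 0.2146, 0.1711, 0.1997, 0.2247], E[r] = 1.1193, γ^t·E[r] = 0.268749, running G = 2.991091
t=5: π = [0.1898, 0.2146, 0.1711, 0.1996, 0.2248], E[r] = 1.1188, γ^t·E[r] = 0.188037, running G = 3.179128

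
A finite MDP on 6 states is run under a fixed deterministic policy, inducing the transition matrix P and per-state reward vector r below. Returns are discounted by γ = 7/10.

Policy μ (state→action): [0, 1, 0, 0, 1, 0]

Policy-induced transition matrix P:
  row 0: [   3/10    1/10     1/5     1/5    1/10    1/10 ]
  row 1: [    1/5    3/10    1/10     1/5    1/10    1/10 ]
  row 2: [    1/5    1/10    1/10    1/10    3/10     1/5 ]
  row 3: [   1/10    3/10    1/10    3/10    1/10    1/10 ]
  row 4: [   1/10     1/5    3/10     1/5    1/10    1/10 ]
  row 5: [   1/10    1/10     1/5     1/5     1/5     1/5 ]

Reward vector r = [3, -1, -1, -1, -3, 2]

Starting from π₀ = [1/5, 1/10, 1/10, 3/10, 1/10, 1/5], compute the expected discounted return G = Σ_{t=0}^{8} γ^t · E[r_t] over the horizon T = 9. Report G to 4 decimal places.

G = -0.3192

t=0: π = [0.2000, 0.1000, 0.1000, 0.3000, 0.1000, 0.2000], E[r] = 0.2000, γ^t·E[r] = 0.200000, running G = 0.200000
t=1: π = [0.1600, 0.1900, 0.1600, 0.2200, 0.1400, 0.1300], E[r] = -0.2500, γ^t·E[r] = -0.175000, running G = 0.025000
t=2: π = [0.1670, 0.1960, 0.1570, 0.2060, 0.1450, 0.1290], E[r] = -0.2350, γ^t·E[r] = -0.115150, running G = -0.090150
t=3: π = [0.1687, 0.1949, 0.1586, 0.2049, 0.1443, 0.1286], E[r] = -0.2280, γ^t·E[r] = -0.078204, running G = -0.168354
t=4: π = [0.1691, 0.1944, 0.1586, 0.2046, 0.1446, 0.1287], E[r] = -0.2266, γ^t·E[r] = -0.054416, running G = -0.222770
t=5: π = [0.1691, 0.1943, 0.1587, 0.2046, 0.1446, 0.1287], E[r] = -0.2265, γ^t·E[r] = -0.038072, running G = -0.260842
t=6: π = [0.1691, 0.1942, 0.1587, 0.2046, 0.1446, 0.1287], E[r] = -0.2265, γ^t·E[r] = -0.026650, running G = -0.287492
t=7: π = [0.1691, 0.1942, 0.1587, 0.2046, 0.1446, 0.1287], E[r] = -0.2265, γ^t·E[r] = -0.018655, running G = -0.306147
t=8: π = [0.1691, 0.1942, 0.1587, 0.2046, 0.1446, 0.1287], E[r] = -0.2265, γ^t·E[r] = -0.013059, running G = -0.319206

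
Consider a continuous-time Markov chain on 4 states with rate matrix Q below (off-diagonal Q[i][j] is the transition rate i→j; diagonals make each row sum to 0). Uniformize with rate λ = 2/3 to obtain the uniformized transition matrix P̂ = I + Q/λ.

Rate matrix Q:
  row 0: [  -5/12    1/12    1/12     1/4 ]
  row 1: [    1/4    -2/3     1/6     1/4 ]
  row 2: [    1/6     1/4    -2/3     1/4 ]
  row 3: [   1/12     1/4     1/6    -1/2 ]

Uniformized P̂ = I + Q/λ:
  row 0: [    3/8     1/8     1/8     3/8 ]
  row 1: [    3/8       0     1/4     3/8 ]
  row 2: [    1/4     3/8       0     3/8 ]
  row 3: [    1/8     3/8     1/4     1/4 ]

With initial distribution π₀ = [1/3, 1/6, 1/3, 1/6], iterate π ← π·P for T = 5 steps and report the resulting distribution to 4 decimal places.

t=0: π = [0.3333, 0.1667, 0.3333, 0.1667]
t=1: π = [0.2917, 0.2292, 0.1250, 0.3542]
t=2: π = [0.2708, 0.2161, 0.1823, 0.3307]
t=3: π = [0.2695, 0.2262, 0.1706, 0.3337]
t=4: π = [0.2703, 0.2228, 0.1737, 0.3333]
t=5: π = [0.2700, 0.2239, 0.1728, 0.3333]

π = [0.2700, 0.2239, 0.1728, 0.3333]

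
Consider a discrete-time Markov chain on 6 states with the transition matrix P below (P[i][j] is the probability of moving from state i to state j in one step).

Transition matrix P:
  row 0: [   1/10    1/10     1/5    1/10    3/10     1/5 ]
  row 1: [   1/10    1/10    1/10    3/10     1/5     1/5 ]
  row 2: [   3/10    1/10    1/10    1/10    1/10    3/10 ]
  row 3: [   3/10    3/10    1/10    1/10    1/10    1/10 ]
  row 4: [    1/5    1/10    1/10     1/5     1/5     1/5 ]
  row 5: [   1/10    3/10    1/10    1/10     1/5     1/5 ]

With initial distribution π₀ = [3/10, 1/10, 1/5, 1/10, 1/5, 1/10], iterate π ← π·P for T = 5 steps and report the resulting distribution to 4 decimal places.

π = [0.1731, 0.1699, 0.1173, 0.1530, 0.1903, 0.1964]

t=0: π = [0.3000, 0.1000, 0.2000, 0.1000, 0.2000, 0.1000]
t=1: π = [0.1800, 0.1400, 0.1300, 0.1400, 0.2000, 0.2100]
t=2: π = [0.1740, 0.1700, 0.1180, 0.1480, 0.1910, 0.1990]
t=3: π = [0.1723, 0.1694, 0.1174, 0.1531, 0.1908, 0.1970]
t=4: π = [0.1732, 0.1700, 0.1172, 0.1530, 0.1902, 0.1964]
t=5: π = [0.1731, 0.1699, 0.1173, 0.1530, 0.1903, 0.1964]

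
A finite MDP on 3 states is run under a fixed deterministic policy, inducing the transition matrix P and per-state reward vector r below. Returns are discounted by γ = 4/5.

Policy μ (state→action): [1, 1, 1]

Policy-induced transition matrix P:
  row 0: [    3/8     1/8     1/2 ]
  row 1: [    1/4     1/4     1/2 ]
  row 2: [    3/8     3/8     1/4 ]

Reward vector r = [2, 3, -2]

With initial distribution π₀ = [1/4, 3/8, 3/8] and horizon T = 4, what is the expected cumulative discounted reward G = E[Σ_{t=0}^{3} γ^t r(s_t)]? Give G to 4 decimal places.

G = 2.1494

t=0: π = [0.2500, 0.3750, 0.3750], E[r] = 0.8750, γ^t·E[r] = 0.875000, running G = 0.875000
t=1: π = [0.3281, 0.2656, 0.4063], E[r] = 0.6406, γ^t·E[r] = 0.512500, running G = 1.387500
t=2: π = [0.3418, 0.2598, 0.3984], E[r] = 0.6660, γ^t·E[r] = 0.426250, running G = 1.813750
t=3: π = [0.3425, 0.2571, 0.4004], E[r] = 0.6555, γ^t·E[r] = 0.335625, running G = 2.149375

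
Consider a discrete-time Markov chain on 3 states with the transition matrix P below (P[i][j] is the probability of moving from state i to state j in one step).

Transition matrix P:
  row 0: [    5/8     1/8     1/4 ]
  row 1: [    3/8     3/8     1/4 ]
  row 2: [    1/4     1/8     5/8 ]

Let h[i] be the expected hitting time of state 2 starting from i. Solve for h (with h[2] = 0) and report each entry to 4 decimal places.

First-step conditioning: h[2] = 0; for i ≠ 2, h[i] = 1 + Σ_k P[i][k]·h[k].
  h[0] = 1 + 5/8·h[0] + 1/8·h[1]
  h[1] = 1 + 3/8·h[0] + 3/8·h[1]
Solving the 2×2 linear system over states ≠ 2 gives exactly h = [4, 4, 0] (h[2] = 0 is the target).

h = [4.0000, 4.0000, 0.0000]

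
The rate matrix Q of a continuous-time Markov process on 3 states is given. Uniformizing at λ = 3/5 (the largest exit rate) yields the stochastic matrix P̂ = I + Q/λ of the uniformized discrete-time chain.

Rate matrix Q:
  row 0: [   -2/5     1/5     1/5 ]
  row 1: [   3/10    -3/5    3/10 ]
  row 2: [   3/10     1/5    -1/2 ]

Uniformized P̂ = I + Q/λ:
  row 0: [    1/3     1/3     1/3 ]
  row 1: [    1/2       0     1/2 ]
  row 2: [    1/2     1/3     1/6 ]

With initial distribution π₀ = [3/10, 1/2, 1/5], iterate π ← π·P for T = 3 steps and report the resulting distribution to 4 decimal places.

t=0: π = [0.3000, 0.5000, 0.2000]
t=1: π = [0.4500, 0.1667, 0.3833]
t=2: π = [0.4250, 0.2778, 0.2972]
t=3: π = [0.4292, 0.2407, 0.3301]

π = [0.4292, 0.2407, 0.3301]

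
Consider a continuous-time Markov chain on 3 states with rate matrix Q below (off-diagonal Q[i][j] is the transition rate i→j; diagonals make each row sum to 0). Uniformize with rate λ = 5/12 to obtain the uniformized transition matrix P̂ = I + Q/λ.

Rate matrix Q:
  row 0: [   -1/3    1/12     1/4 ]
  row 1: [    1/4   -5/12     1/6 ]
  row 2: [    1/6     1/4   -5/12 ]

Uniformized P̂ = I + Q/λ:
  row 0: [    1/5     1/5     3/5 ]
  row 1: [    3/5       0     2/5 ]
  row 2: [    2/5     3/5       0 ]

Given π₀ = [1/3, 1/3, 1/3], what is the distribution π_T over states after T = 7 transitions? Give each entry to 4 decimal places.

π = [0.3798, 0.2802, 0.3400]

t=0: π = [0.3333, 0.3333, 0.3333]
t=1: π = [0.4000, 0.2667, 0.3333]
t=2: π = [0.3733, 0.2800, 0.3467]
t=3: π = [0.3813, 0.2827, 0.3360]
t=4: π = [0.3803, 0.2779, 0.3419]
t=5: π = [0.3795, 0.2812, 0.3393]
t=6: π = [0.3803, 0.2795, 0.3402]
t=7: π = [0.3798, 0.2802, 0.3400]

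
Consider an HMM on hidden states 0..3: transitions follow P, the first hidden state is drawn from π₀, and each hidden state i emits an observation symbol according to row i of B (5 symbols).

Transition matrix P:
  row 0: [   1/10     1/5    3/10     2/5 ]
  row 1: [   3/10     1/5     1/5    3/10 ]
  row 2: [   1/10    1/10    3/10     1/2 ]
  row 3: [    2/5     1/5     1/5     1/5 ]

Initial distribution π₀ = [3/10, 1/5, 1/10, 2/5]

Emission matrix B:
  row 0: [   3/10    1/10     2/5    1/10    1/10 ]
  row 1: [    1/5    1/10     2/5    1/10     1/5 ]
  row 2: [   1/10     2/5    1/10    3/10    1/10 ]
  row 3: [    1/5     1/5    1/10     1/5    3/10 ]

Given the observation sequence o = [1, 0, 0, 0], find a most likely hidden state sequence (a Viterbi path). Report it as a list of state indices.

t=0: δ = [3.000e-02, 2.000e-02, 4.000e-02, 8.000e-02]  (obs o_0=1)
t=1: δ = [9.600e-03, 3.200e-03, 1.600e-03, 4.000e-03]  ψ = [3, 3, 3, 2]  (obs o_1=0)
t=2: δ = [4.800e-04, 3.840e-04, 2.880e-04, 7.680e-04]  ψ = [3, 0, 0, 0]  (obs o_2=0)
t=3: δ = [9.216e-05, 3.072e-05, 1.536e-05, 3.840e-05]  ψ = [3, 3, 3, 0]  (obs o_3=0)
backtrack: best end state = 0; path = [3, 0, 3, 0]

path = [3, 0, 3, 0]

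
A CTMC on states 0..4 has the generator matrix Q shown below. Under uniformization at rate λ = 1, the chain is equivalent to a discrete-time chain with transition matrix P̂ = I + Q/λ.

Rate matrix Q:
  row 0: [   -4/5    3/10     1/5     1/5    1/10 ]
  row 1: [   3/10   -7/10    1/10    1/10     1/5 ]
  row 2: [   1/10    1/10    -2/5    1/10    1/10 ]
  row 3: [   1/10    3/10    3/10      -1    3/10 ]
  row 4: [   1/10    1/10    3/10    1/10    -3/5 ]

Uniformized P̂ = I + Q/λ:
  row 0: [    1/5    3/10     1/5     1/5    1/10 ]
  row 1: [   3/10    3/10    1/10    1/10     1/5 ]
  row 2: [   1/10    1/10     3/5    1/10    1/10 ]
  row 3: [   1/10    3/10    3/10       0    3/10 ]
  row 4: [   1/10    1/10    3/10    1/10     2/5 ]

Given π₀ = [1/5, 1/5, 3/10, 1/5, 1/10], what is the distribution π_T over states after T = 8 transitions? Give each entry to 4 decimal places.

π = [0.1532, 0.1895, 0.3525, 0.1048, 0.1999]

t=0: π = [0.2000, 0.2000, 0.3000, 0.2000, 0.1000]
t=1: π = [0.1600, 0.2200, 0.3300, 0.1000, 0.1900]
t=2: π = [0.1600, 0.1960, 0.3390, 0.1060, 0.1990]
t=3: π = [0.1552, 0.1924, 0.3465, 0.1054, 0.2005]
t=4: π = [0.1540, 0.1906, 0.3500, 0.1050, 0.2005]
t=5: π = [0.1535, 0.1899, 0.3515, 0.1049, 0.2002]
t=6: π = [0.1533, 0.1897, 0.3521, 0.1049, 0.2000]
t=7: π = [0.1533, 0.1896, 0.3524, 0.1048, 0.1999]
t=8: π = [0.1532, 0.1895, 0.3525, 0.1048, 0.1999]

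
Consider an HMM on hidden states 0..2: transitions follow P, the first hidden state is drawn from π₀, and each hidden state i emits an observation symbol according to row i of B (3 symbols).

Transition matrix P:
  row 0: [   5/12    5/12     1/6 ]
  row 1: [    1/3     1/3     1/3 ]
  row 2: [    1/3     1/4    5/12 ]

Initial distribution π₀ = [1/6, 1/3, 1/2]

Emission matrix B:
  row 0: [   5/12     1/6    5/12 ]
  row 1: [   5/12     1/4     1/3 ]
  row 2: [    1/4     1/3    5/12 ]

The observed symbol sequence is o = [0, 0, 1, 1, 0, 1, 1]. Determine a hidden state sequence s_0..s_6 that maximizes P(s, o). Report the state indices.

path = [1, 1, 2, 2, 2, 2, 2]

t=0: δ = [6.944e-02, 1.389e-01, 1.250e-01]  (obs o_0=0)
t=1: δ = [1.929e-02, 1.929e-02, 1.302e-02]  ψ = [1, 1, 2]  (obs o_1=0)
t=2: δ = [1.340e-03, 2.009e-03, 2.143e-03]  ψ = [0, 0, 1]  (obs o_2=1)
t=3: δ = [1.191e-04, 1.674e-04, 2.977e-04]  ψ = [2, 1, 2]  (obs o_3=1)
t=4: δ = [4.135e-05, 3.101e-05, 3.101e-05]  ψ = [2, 2, 2]  (obs o_4=0)
t=5: δ = [2.871e-06, 4.307e-06, 4.307e-06]  ψ = [0, 0, 2]  (obs o_5=1)
t=6: δ = [2.393e-07, 3.589e-07, 5.982e-07]  ψ = [1, 1, 2]  (obs o_6=1)
backtrack: best end state = 2; path = [1, 1, 2, 2, 2, 2, 2]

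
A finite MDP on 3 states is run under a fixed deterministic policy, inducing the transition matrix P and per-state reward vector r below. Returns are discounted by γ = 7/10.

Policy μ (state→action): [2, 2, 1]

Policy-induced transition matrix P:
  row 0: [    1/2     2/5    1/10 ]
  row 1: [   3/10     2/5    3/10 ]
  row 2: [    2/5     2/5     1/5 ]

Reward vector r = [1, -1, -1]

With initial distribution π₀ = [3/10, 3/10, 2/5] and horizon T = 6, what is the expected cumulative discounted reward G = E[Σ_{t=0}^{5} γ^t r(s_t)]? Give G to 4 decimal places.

t=0: π = [0.3000, 0.3000, 0.4000], E[r] = -0.4000, γ^t·E[r] = -0.400000, running G = -0.400000
t=1: π = [0.4000, 0.4000, 0.2000], E[r] = -0.2000, γ^t·E[r] = -0.140000, running G = -0.540000
t=2: π = [0.4000, 0.4000, 0.2000], E[r] = -0.2000, γ^t·E[r] = -0.098000, running G = -0.638000
t=3: π = [0.4000, 0.4000, 0.2000], E[r] = -0.2000, γ^t·E[r] = -0.068600, running G = -0.706600
t=4: π = [0.4000, 0.4000, 0.2000], E[r] = -0.2000, γ^t·E[r] = -0.048020, running G = -0.754620
t=5: π = [0.4000, 0.4000, 0.2000], E[r] = -0.2000, γ^t·E[r] = -0.033614, running G = -0.788234

G = -0.7882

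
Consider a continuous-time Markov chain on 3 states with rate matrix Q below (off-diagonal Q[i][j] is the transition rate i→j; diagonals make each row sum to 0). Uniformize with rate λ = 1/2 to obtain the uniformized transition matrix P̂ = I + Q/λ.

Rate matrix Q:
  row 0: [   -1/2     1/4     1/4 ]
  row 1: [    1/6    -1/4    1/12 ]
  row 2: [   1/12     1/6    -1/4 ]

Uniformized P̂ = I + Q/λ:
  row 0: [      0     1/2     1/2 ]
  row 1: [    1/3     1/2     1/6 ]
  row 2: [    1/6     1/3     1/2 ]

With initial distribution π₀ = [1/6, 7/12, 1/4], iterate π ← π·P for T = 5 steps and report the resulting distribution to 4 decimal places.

t=0: π = [0.1667, 0.5833, 0.2500]
t=1: π = [0.2361, 0.4583, 0.3056]
t=2: π = [0.2037, 0.4491, 0.3472]
t=3: π = [0.2076, 0.4421, 0.3503]
t=4: π = [0.2058, 0.4416, 0.3526]
t=5: π = [0.2060, 0.4412, 0.3528]

π = [0.2060, 0.4412, 0.3528]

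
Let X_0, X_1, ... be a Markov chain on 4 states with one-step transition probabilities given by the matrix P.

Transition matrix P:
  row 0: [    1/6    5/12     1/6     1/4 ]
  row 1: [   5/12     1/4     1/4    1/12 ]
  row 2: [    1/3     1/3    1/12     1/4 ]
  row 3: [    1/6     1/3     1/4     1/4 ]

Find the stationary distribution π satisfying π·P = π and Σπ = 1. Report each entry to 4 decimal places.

Balance equations π_j = Σ_i π_i·P[i][j]:
  π_0 = 1/6·π_0 + 5/12·π_1 + 1/3·π_2 + 1/6·π_3
  π_1 = 5/12·π_0 + 1/4·π_1 + 1/3·π_2 + 1/3·π_3
  π_2 = 1/6·π_0 + 1/4·π_1 + 1/12·π_2 + 1/4·π_3
  normalize: π_0 + π_1 + π_2 + π_3 = 1
Solving the linear system gives exactly π = [305/1084, 357/1084, 421/2168, 423/2168].

π = [0.2814, 0.3293, 0.1942, 0.1951]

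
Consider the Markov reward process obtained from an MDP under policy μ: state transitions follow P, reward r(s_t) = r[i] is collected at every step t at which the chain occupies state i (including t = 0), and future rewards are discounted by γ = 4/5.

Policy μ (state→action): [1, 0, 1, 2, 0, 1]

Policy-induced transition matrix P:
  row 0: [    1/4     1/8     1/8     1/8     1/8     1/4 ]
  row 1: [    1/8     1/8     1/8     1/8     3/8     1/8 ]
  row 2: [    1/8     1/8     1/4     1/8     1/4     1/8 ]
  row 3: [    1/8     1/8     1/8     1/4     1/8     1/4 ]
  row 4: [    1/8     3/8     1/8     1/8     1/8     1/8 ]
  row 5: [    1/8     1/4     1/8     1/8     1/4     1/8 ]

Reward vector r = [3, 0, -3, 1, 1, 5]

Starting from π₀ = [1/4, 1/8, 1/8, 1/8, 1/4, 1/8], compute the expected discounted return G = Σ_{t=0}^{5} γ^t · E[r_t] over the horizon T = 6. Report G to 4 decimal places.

G = 4.5620

t=0: π = [0.2500, 0.1250, 0.1250, 0.1250, 0.2500, 0.1250], E[r] = 1.3750, γ^t·E[r] = 1.375000, running G = 1.375000
t=1: π = [0.1563, 0.2031, 0.1406, 0.1406, 0.1875, 0.1719], E[r] = 1.2344, γ^t·E[r] = 0.987500, running G = 2.362500
t=2: π = [0.1445, 0.1934, 0.1426, 0.1426, 0.2148, 0.1621], E[r] = 1.1738, γ^t·E[r] = 0.751250, running G = 3.113750
t=3: π = [0.1431, 0.1990, 0.1428, 0.1428, 0.2114, 0.1609], E[r] = 1.1594, γ^t·E[r] = 0.593625, running G = 3.707375
t=4: π = [0.1429, 0.1980, 0.1429, 0.1429, 0.2127, 0.1607], E[r] = 1.1593, γ^t·E[r] = 0.474863, running G = 4.182238
t=5: π = [0.1429, 0.1983, 0.1429, 0.1429, 0.2124, 0.1607], E[r] = 1.1589, γ^t·E[r] = 0.379746, running G = 4.561984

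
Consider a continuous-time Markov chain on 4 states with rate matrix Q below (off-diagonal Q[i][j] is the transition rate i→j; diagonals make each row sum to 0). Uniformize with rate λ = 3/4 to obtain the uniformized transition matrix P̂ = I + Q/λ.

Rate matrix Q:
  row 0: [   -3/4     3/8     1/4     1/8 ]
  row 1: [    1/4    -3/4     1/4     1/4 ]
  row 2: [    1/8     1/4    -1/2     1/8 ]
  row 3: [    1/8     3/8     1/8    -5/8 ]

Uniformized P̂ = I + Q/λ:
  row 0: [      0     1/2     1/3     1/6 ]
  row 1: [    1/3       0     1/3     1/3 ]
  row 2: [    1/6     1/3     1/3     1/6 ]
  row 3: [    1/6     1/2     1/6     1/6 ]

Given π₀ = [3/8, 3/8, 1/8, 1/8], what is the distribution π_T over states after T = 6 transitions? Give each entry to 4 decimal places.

π = [0.1857, 0.3004, 0.2972, 0.2167]

t=0: π = [0.3750, 0.3750, 0.1250, 0.1250]
t=1: π = [0.1667, 0.2917, 0.3125, 0.2292]
t=2: π = [0.1875, 0.3021, 0.2951, 0.2153]
t=3: π = [0.1858, 0.2998, 0.2975, 0.2170]
t=4: π = [0.1857, 0.3005, 0.2972, 0.2166]
t=5: π = [0.1858, 0.3002, 0.2972, 0.2168]
t=6: π = [0.1857, 0.3004, 0.2972, 0.2167]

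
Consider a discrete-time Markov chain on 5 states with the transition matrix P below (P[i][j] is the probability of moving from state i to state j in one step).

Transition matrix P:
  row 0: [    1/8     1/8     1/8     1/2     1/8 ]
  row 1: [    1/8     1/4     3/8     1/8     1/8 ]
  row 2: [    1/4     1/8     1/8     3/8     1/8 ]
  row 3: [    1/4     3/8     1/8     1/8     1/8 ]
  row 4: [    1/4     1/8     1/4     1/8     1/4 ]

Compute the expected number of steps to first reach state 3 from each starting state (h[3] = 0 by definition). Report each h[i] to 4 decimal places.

First-step conditioning: h[3] = 0; for i ≠ 3, h[i] = 1 + Σ_k P[i][k]·h[k].
  h[0] = 1 + 1/8·h[0] + 1/8·h[1] + 1/8·h[2] + 1/8·h[4]
  h[1] = 1 + 1/8·h[0] + 1/4·h[1] + 3/8·h[2] + 1/8·h[4]
  h[2] = 1 + 1/4·h[0] + 1/8·h[1] + 1/8·h[2] + 1/8·h[4]
  h[4] = 1 + 1/4·h[0] + 1/8·h[1] + 1/4·h[2] + 1/4·h[4]
Solving the 4×4 linear system over states ≠ 3 gives exactly h = [224/83, 328/83, 252/83, 0, 324/83] (h[3] = 0 is the target).

h = [2.6988, 3.9518, 3.0361, 0.0000, 3.9036]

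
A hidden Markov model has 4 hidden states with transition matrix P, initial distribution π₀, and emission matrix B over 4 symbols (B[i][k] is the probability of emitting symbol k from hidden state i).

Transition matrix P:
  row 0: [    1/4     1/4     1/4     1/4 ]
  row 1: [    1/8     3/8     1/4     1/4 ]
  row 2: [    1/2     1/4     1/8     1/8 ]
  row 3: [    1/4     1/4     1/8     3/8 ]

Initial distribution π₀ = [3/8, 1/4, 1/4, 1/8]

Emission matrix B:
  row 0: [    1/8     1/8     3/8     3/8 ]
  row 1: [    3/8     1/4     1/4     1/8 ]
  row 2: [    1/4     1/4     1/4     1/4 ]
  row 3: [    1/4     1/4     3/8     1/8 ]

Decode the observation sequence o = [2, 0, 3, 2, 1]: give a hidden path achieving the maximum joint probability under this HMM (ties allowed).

t=0: δ = [1.406e-01, 6.250e-02, 6.250e-02, 4.688e-02]  (obs o_0=2)
t=1: δ = [4.395e-03, 1.318e-02, 8.789e-03, 8.789e-03]  ψ = [0, 0, 0, 0]  (obs o_1=0)
t=2: δ = [1.648e-03, 6.180e-04, 8.240e-04, 4.120e-04]  ψ = [2, 1, 1, 1]  (obs o_2=3)
t=3: δ = [1.545e-04, 1.030e-04, 1.030e-04, 1.545e-04]  ψ = [0, 0, 0, 0]  (obs o_3=2)
t=4: δ = [6.437e-06, 9.656e-06, 9.656e-06, 1.448e-05]  ψ = [2, 0, 0, 3]  (obs o_4=1)
backtrack: best end state = 3; path = [0, 2, 0, 3, 3]

path = [0, 2, 0, 3, 3]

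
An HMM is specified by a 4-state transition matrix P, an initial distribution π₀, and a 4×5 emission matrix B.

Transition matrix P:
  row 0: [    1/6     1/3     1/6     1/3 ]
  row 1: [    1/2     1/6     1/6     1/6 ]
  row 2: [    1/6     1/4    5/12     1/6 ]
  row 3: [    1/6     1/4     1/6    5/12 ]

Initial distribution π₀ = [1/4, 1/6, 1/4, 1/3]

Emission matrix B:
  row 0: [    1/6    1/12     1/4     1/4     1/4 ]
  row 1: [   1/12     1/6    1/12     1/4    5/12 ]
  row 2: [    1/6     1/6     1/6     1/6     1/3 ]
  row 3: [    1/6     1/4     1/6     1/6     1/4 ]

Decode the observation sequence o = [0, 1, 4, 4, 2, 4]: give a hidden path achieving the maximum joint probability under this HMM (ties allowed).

path = [3, 3, 3, 1, 0, 1]

t=0: δ = [4.167e-02, 1.389e-02, 4.167e-02, 5.556e-02]  (obs o_0=0)
t=1: δ = [7.716e-04, 2.315e-03, 2.894e-03, 5.787e-03]  ψ = [3, 0, 2, 3]  (obs o_1=1)
t=2: δ = [2.894e-04, 6.028e-04, 4.019e-04, 6.028e-04]  ψ = [1, 3, 2, 3]  (obs o_2=4)
t=3: δ = [7.535e-05, 6.279e-05, 5.582e-05, 6.279e-05]  ψ = [1, 3, 2, 3]  (obs o_3=4)
t=4: δ = [7.849e-06, 2.093e-06, 3.876e-06, 4.361e-06]  ψ = [1, 0, 2, 3]  (obs o_4=2)
t=5: δ = [3.270e-07, 1.090e-06, 5.384e-07, 6.541e-07]  ψ = [0, 0, 2, 0]  (obs o_5=4)
backtrack: best end state = 1; path = [3, 3, 3, 1, 0, 1]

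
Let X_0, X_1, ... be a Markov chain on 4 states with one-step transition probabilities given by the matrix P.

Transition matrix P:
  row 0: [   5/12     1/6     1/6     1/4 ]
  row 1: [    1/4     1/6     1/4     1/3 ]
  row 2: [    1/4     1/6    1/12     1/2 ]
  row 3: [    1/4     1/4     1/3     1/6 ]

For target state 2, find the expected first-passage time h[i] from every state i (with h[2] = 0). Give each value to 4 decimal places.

h = [4.4819, 4.0482, 0.0000, 3.7590]

First-step conditioning: h[2] = 0; for i ≠ 2, h[i] = 1 + Σ_k P[i][k]·h[k].
  h[0] = 1 + 5/12·h[0] + 1/6·h[1] + 1/4·h[3]
  h[1] = 1 + 1/4·h[0] + 1/6·h[1] + 1/3·h[3]
  h[3] = 1 + 1/4·h[0] + 1/4·h[1] + 1/6·h[3]
Solving the 3×3 linear system over states ≠ 2 gives exactly h = [372/83, 336/83, 0, 312/83] (h[2] = 0 is the target).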